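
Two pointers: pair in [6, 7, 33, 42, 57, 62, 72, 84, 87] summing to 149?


lo=0(6)+hi=8(87)=93
lo=1(7)+hi=8(87)=94
lo=2(33)+hi=8(87)=120
lo=3(42)+hi=8(87)=129
lo=4(57)+hi=8(87)=144
lo=5(62)+hi=8(87)=149

Yes: 62+87=149


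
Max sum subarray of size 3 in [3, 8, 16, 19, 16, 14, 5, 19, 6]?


[0:3]: 27
[1:4]: 43
[2:5]: 51
[3:6]: 49
[4:7]: 35
[5:8]: 38
[6:9]: 30

Max: 51 at [2:5]


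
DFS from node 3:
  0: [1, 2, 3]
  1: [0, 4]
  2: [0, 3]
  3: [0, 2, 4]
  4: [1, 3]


Visit 3, push [4, 2, 0]
Visit 0, push [2, 1]
Visit 1, push [4]
Visit 4, push []
Visit 2, push []

DFS order: [3, 0, 1, 4, 2]


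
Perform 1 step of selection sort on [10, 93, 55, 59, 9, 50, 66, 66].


Initial: [10, 93, 55, 59, 9, 50, 66, 66]
Step 1: min=9 at 4
  Swap: [9, 93, 55, 59, 10, 50, 66, 66]

After 1 step: [9, 93, 55, 59, 10, 50, 66, 66]


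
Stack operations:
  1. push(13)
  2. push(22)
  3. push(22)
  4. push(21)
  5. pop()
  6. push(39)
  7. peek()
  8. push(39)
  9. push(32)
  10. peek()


push(13) -> [13]
push(22) -> [13, 22]
push(22) -> [13, 22, 22]
push(21) -> [13, 22, 22, 21]
pop()->21, [13, 22, 22]
push(39) -> [13, 22, 22, 39]
peek()->39
push(39) -> [13, 22, 22, 39, 39]
push(32) -> [13, 22, 22, 39, 39, 32]
peek()->32

Final stack: [13, 22, 22, 39, 39, 32]


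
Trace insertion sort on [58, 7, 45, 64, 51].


Initial: [58, 7, 45, 64, 51]
Insert 7: [7, 58, 45, 64, 51]
Insert 45: [7, 45, 58, 64, 51]
Insert 64: [7, 45, 58, 64, 51]
Insert 51: [7, 45, 51, 58, 64]

Sorted: [7, 45, 51, 58, 64]


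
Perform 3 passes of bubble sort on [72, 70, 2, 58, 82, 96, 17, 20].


Initial: [72, 70, 2, 58, 82, 96, 17, 20]
Pass 1: [70, 2, 58, 72, 82, 17, 20, 96] (5 swaps)
Pass 2: [2, 58, 70, 72, 17, 20, 82, 96] (4 swaps)
Pass 3: [2, 58, 70, 17, 20, 72, 82, 96] (2 swaps)

After 3 passes: [2, 58, 70, 17, 20, 72, 82, 96]


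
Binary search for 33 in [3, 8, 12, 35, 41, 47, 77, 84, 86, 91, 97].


Step 1: lo=0, hi=10, mid=5, val=47
Step 2: lo=0, hi=4, mid=2, val=12
Step 3: lo=3, hi=4, mid=3, val=35

Not found


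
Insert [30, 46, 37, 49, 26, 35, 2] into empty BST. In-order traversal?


Insert 30: root
Insert 46: R from 30
Insert 37: R from 30 -> L from 46
Insert 49: R from 30 -> R from 46
Insert 26: L from 30
Insert 35: R from 30 -> L from 46 -> L from 37
Insert 2: L from 30 -> L from 26

In-order: [2, 26, 30, 35, 37, 46, 49]


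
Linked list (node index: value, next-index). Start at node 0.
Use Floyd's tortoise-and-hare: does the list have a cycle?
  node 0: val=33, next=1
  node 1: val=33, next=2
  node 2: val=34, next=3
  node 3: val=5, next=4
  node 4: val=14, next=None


Floyd's tortoise (slow, +1) and hare (fast, +2):
  init: slow=0, fast=0
  step 1: slow=1, fast=2
  step 2: slow=2, fast=4
  step 3: fast -> None, no cycle

Cycle: no


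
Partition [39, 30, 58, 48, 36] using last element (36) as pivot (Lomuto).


Pivot: 36
  30 <= 36: swap -> [30, 39, 58, 48, 36]
Place pivot at 1: [30, 36, 58, 48, 39]

Partitioned: [30, 36, 58, 48, 39]


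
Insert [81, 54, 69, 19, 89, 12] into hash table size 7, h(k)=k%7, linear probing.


Insert 81: h=4 -> slot 4
Insert 54: h=5 -> slot 5
Insert 69: h=6 -> slot 6
Insert 19: h=5, 2 probes -> slot 0
Insert 89: h=5, 3 probes -> slot 1
Insert 12: h=5, 4 probes -> slot 2

Table: [19, 89, 12, None, 81, 54, 69]


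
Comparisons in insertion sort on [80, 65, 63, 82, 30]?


Algorithm: insertion sort
Input: [80, 65, 63, 82, 30]
Sorted: [30, 63, 65, 80, 82]

8


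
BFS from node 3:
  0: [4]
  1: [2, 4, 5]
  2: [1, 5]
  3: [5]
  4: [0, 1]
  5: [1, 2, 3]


Visit 3, enqueue [5]
Visit 5, enqueue [1, 2]
Visit 1, enqueue [4]
Visit 2, enqueue []
Visit 4, enqueue [0]
Visit 0, enqueue []

BFS order: [3, 5, 1, 2, 4, 0]


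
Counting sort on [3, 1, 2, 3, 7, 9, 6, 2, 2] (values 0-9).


Input: [3, 1, 2, 3, 7, 9, 6, 2, 2]
Counts: [0, 1, 3, 2, 0, 0, 1, 1, 0, 1]

Sorted: [1, 2, 2, 2, 3, 3, 6, 7, 9]


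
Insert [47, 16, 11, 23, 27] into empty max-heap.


Insert 47: [47]
Insert 16: [47, 16]
Insert 11: [47, 16, 11]
Insert 23: [47, 23, 11, 16]
Insert 27: [47, 27, 11, 16, 23]

Final heap: [47, 27, 11, 16, 23]


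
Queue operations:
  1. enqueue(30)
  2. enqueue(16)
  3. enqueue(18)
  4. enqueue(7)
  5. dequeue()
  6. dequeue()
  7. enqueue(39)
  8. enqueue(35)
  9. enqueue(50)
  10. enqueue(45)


enqueue(30) -> [30]
enqueue(16) -> [30, 16]
enqueue(18) -> [30, 16, 18]
enqueue(7) -> [30, 16, 18, 7]
dequeue()->30, [16, 18, 7]
dequeue()->16, [18, 7]
enqueue(39) -> [18, 7, 39]
enqueue(35) -> [18, 7, 39, 35]
enqueue(50) -> [18, 7, 39, 35, 50]
enqueue(45) -> [18, 7, 39, 35, 50, 45]

Final queue: [18, 7, 39, 35, 50, 45]


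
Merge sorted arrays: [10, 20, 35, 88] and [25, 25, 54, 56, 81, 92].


Take 10 from A
Take 20 from A
Take 25 from B
Take 25 from B
Take 35 from A
Take 54 from B
Take 56 from B
Take 81 from B
Take 88 from A

Merged: [10, 20, 25, 25, 35, 54, 56, 81, 88, 92]


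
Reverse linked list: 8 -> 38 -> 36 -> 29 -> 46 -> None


Step 1: curr=8, set curr.next=prev(None) | reversed so far: 8
Step 2: curr=38, set curr.next=prev(8) | reversed so far: 38 -> 8
Step 3: curr=36, set curr.next=prev(38) | reversed so far: 36 -> 38 -> 8
Step 4: curr=29, set curr.next=prev(36) | reversed so far: 29 -> 36 -> 38 -> 8
Step 5: curr=46, set curr.next=prev(29) | reversed so far: 46 -> 29 -> 36 -> 38 -> 8

46 -> 29 -> 36 -> 38 -> 8 -> None


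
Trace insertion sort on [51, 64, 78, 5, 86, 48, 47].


Initial: [51, 64, 78, 5, 86, 48, 47]
Insert 64: [51, 64, 78, 5, 86, 48, 47]
Insert 78: [51, 64, 78, 5, 86, 48, 47]
Insert 5: [5, 51, 64, 78, 86, 48, 47]
Insert 86: [5, 51, 64, 78, 86, 48, 47]
Insert 48: [5, 48, 51, 64, 78, 86, 47]
Insert 47: [5, 47, 48, 51, 64, 78, 86]

Sorted: [5, 47, 48, 51, 64, 78, 86]


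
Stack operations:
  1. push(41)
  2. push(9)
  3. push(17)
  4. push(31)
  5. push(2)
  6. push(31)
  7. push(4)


push(41) -> [41]
push(9) -> [41, 9]
push(17) -> [41, 9, 17]
push(31) -> [41, 9, 17, 31]
push(2) -> [41, 9, 17, 31, 2]
push(31) -> [41, 9, 17, 31, 2, 31]
push(4) -> [41, 9, 17, 31, 2, 31, 4]

Final stack: [41, 9, 17, 31, 2, 31, 4]


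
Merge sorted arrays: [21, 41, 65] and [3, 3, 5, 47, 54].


Take 3 from B
Take 3 from B
Take 5 from B
Take 21 from A
Take 41 from A
Take 47 from B
Take 54 from B

Merged: [3, 3, 5, 21, 41, 47, 54, 65]


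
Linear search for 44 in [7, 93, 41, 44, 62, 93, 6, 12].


i=0: 7!=44
i=1: 93!=44
i=2: 41!=44
i=3: 44==44 found!

Found at 3, 4 comps


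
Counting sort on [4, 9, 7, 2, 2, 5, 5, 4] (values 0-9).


Input: [4, 9, 7, 2, 2, 5, 5, 4]
Counts: [0, 0, 2, 0, 2, 2, 0, 1, 0, 1]

Sorted: [2, 2, 4, 4, 5, 5, 7, 9]


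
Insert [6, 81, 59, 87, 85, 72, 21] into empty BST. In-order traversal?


Insert 6: root
Insert 81: R from 6
Insert 59: R from 6 -> L from 81
Insert 87: R from 6 -> R from 81
Insert 85: R from 6 -> R from 81 -> L from 87
Insert 72: R from 6 -> L from 81 -> R from 59
Insert 21: R from 6 -> L from 81 -> L from 59

In-order: [6, 21, 59, 72, 81, 85, 87]


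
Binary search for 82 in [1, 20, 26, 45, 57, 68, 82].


Step 1: lo=0, hi=6, mid=3, val=45
Step 2: lo=4, hi=6, mid=5, val=68
Step 3: lo=6, hi=6, mid=6, val=82

Found at index 6


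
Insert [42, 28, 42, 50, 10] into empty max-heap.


Insert 42: [42]
Insert 28: [42, 28]
Insert 42: [42, 28, 42]
Insert 50: [50, 42, 42, 28]
Insert 10: [50, 42, 42, 28, 10]

Final heap: [50, 42, 42, 28, 10]


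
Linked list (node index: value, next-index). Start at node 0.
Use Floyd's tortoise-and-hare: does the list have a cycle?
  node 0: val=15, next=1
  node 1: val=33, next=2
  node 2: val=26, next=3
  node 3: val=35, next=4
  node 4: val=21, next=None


Floyd's tortoise (slow, +1) and hare (fast, +2):
  init: slow=0, fast=0
  step 1: slow=1, fast=2
  step 2: slow=2, fast=4
  step 3: fast -> None, no cycle

Cycle: no


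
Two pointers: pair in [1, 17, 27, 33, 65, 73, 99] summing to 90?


lo=0(1)+hi=6(99)=100
lo=0(1)+hi=5(73)=74
lo=1(17)+hi=5(73)=90

Yes: 17+73=90


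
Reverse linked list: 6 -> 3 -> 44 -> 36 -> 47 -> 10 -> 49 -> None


Step 1: curr=6, set curr.next=prev(None) | reversed so far: 6
Step 2: curr=3, set curr.next=prev(6) | reversed so far: 3 -> 6
Step 3: curr=44, set curr.next=prev(3) | reversed so far: 44 -> 3 -> 6
Step 4: curr=36, set curr.next=prev(44) | reversed so far: 36 -> 44 -> 3 -> 6
Step 5: curr=47, set curr.next=prev(36) | reversed so far: 47 -> 36 -> 44 -> 3 -> 6
Step 6: curr=10, set curr.next=prev(47) | reversed so far: 10 -> 47 -> 36 -> 44 -> 3 -> 6
Step 7: curr=49, set curr.next=prev(10) | reversed so far: 49 -> 10 -> 47 -> 36 -> 44 -> 3 -> 6

49 -> 10 -> 47 -> 36 -> 44 -> 3 -> 6 -> None


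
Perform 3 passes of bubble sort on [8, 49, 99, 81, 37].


Initial: [8, 49, 99, 81, 37]
Pass 1: [8, 49, 81, 37, 99] (2 swaps)
Pass 2: [8, 49, 37, 81, 99] (1 swaps)
Pass 3: [8, 37, 49, 81, 99] (1 swaps)

After 3 passes: [8, 37, 49, 81, 99]


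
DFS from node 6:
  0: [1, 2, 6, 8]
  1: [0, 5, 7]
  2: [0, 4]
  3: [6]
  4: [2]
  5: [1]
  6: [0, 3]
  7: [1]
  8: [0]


Visit 6, push [3, 0]
Visit 0, push [8, 2, 1]
Visit 1, push [7, 5]
Visit 5, push []
Visit 7, push []
Visit 2, push [4]
Visit 4, push []
Visit 8, push []
Visit 3, push []

DFS order: [6, 0, 1, 5, 7, 2, 4, 8, 3]


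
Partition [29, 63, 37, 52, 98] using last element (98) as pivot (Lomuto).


Pivot: 98
  29 <= 98: advance i (no swap)
  63 <= 98: advance i (no swap)
  37 <= 98: advance i (no swap)
  52 <= 98: advance i (no swap)
Place pivot at 4: [29, 63, 37, 52, 98]

Partitioned: [29, 63, 37, 52, 98]


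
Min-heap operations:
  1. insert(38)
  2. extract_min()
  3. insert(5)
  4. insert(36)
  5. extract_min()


insert(38) -> [38]
extract_min()->38, []
insert(5) -> [5]
insert(36) -> [5, 36]
extract_min()->5, [36]

Final heap: [36]


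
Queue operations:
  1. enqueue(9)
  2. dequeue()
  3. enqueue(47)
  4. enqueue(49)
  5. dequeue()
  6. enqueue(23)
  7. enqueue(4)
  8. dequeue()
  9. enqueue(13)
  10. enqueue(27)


enqueue(9) -> [9]
dequeue()->9, []
enqueue(47) -> [47]
enqueue(49) -> [47, 49]
dequeue()->47, [49]
enqueue(23) -> [49, 23]
enqueue(4) -> [49, 23, 4]
dequeue()->49, [23, 4]
enqueue(13) -> [23, 4, 13]
enqueue(27) -> [23, 4, 13, 27]

Final queue: [23, 4, 13, 27]


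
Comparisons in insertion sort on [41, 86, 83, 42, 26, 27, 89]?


Algorithm: insertion sort
Input: [41, 86, 83, 42, 26, 27, 89]
Sorted: [26, 27, 41, 42, 83, 86, 89]

16


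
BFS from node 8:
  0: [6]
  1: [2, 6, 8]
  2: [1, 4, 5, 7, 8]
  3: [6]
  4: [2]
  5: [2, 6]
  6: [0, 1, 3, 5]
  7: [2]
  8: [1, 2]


Visit 8, enqueue [1, 2]
Visit 1, enqueue [6]
Visit 2, enqueue [4, 5, 7]
Visit 6, enqueue [0, 3]
Visit 4, enqueue []
Visit 5, enqueue []
Visit 7, enqueue []
Visit 0, enqueue []
Visit 3, enqueue []

BFS order: [8, 1, 2, 6, 4, 5, 7, 0, 3]


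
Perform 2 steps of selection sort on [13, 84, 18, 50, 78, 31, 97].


Initial: [13, 84, 18, 50, 78, 31, 97]
Step 1: min=13 at 0
  Swap: [13, 84, 18, 50, 78, 31, 97]
Step 2: min=18 at 2
  Swap: [13, 18, 84, 50, 78, 31, 97]

After 2 steps: [13, 18, 84, 50, 78, 31, 97]


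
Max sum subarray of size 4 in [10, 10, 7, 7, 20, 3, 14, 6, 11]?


[0:4]: 34
[1:5]: 44
[2:6]: 37
[3:7]: 44
[4:8]: 43
[5:9]: 34

Max: 44 at [1:5]


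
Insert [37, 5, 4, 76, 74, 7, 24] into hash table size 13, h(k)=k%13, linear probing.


Insert 37: h=11 -> slot 11
Insert 5: h=5 -> slot 5
Insert 4: h=4 -> slot 4
Insert 76: h=11, 1 probes -> slot 12
Insert 74: h=9 -> slot 9
Insert 7: h=7 -> slot 7
Insert 24: h=11, 2 probes -> slot 0

Table: [24, None, None, None, 4, 5, None, 7, None, 74, None, 37, 76]


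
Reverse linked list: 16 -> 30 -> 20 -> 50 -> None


Step 1: curr=16, set curr.next=prev(None) | reversed so far: 16
Step 2: curr=30, set curr.next=prev(16) | reversed so far: 30 -> 16
Step 3: curr=20, set curr.next=prev(30) | reversed so far: 20 -> 30 -> 16
Step 4: curr=50, set curr.next=prev(20) | reversed so far: 50 -> 20 -> 30 -> 16

50 -> 20 -> 30 -> 16 -> None


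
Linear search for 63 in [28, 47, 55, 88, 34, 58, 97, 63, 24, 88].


i=0: 28!=63
i=1: 47!=63
i=2: 55!=63
i=3: 88!=63
i=4: 34!=63
i=5: 58!=63
i=6: 97!=63
i=7: 63==63 found!

Found at 7, 8 comps


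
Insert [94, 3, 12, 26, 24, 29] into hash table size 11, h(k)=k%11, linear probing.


Insert 94: h=6 -> slot 6
Insert 3: h=3 -> slot 3
Insert 12: h=1 -> slot 1
Insert 26: h=4 -> slot 4
Insert 24: h=2 -> slot 2
Insert 29: h=7 -> slot 7

Table: [None, 12, 24, 3, 26, None, 94, 29, None, None, None]


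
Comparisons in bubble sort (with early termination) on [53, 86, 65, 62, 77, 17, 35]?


Algorithm: bubble sort (with early termination)
Input: [53, 86, 65, 62, 77, 17, 35]
Sorted: [17, 35, 53, 62, 65, 77, 86]

21


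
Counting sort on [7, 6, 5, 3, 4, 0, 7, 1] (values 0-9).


Input: [7, 6, 5, 3, 4, 0, 7, 1]
Counts: [1, 1, 0, 1, 1, 1, 1, 2, 0, 0]

Sorted: [0, 1, 3, 4, 5, 6, 7, 7]


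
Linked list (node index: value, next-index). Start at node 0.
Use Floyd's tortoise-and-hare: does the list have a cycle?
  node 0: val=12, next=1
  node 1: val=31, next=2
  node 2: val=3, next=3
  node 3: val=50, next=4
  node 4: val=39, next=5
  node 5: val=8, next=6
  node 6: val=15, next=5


Floyd's tortoise (slow, +1) and hare (fast, +2):
  init: slow=0, fast=0
  step 1: slow=1, fast=2
  step 2: slow=2, fast=4
  step 3: slow=3, fast=6
  step 4: slow=4, fast=6
  step 5: slow=5, fast=6
  step 6: slow=6, fast=6
  slow == fast at node 6: cycle detected

Cycle: yes


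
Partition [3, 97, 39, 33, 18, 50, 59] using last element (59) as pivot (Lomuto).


Pivot: 59
  3 <= 59: advance i (no swap)
  39 <= 59: swap -> [3, 39, 97, 33, 18, 50, 59]
  33 <= 59: swap -> [3, 39, 33, 97, 18, 50, 59]
  18 <= 59: swap -> [3, 39, 33, 18, 97, 50, 59]
  50 <= 59: swap -> [3, 39, 33, 18, 50, 97, 59]
Place pivot at 5: [3, 39, 33, 18, 50, 59, 97]

Partitioned: [3, 39, 33, 18, 50, 59, 97]


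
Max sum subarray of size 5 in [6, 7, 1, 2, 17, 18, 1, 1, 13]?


[0:5]: 33
[1:6]: 45
[2:7]: 39
[3:8]: 39
[4:9]: 50

Max: 50 at [4:9]


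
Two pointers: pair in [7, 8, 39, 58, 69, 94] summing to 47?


lo=0(7)+hi=5(94)=101
lo=0(7)+hi=4(69)=76
lo=0(7)+hi=3(58)=65
lo=0(7)+hi=2(39)=46
lo=1(8)+hi=2(39)=47

Yes: 8+39=47


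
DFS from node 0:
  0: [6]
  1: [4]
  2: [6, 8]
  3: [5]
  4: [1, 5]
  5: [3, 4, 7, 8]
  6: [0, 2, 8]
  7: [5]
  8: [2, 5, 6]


Visit 0, push [6]
Visit 6, push [8, 2]
Visit 2, push [8]
Visit 8, push [5]
Visit 5, push [7, 4, 3]
Visit 3, push []
Visit 4, push [1]
Visit 1, push []
Visit 7, push []

DFS order: [0, 6, 2, 8, 5, 3, 4, 1, 7]


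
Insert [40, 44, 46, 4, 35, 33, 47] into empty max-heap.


Insert 40: [40]
Insert 44: [44, 40]
Insert 46: [46, 40, 44]
Insert 4: [46, 40, 44, 4]
Insert 35: [46, 40, 44, 4, 35]
Insert 33: [46, 40, 44, 4, 35, 33]
Insert 47: [47, 40, 46, 4, 35, 33, 44]

Final heap: [47, 40, 46, 4, 35, 33, 44]


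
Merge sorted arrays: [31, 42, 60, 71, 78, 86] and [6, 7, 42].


Take 6 from B
Take 7 from B
Take 31 from A
Take 42 from A
Take 42 from B

Merged: [6, 7, 31, 42, 42, 60, 71, 78, 86]


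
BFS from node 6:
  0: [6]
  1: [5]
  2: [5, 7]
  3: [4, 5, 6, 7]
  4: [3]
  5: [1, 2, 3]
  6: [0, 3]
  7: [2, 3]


Visit 6, enqueue [0, 3]
Visit 0, enqueue []
Visit 3, enqueue [4, 5, 7]
Visit 4, enqueue []
Visit 5, enqueue [1, 2]
Visit 7, enqueue []
Visit 1, enqueue []
Visit 2, enqueue []

BFS order: [6, 0, 3, 4, 5, 7, 1, 2]


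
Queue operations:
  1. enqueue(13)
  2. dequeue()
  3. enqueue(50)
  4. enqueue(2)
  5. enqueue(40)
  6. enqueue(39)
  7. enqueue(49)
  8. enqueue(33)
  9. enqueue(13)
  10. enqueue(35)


enqueue(13) -> [13]
dequeue()->13, []
enqueue(50) -> [50]
enqueue(2) -> [50, 2]
enqueue(40) -> [50, 2, 40]
enqueue(39) -> [50, 2, 40, 39]
enqueue(49) -> [50, 2, 40, 39, 49]
enqueue(33) -> [50, 2, 40, 39, 49, 33]
enqueue(13) -> [50, 2, 40, 39, 49, 33, 13]
enqueue(35) -> [50, 2, 40, 39, 49, 33, 13, 35]

Final queue: [50, 2, 40, 39, 49, 33, 13, 35]


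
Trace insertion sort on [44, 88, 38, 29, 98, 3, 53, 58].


Initial: [44, 88, 38, 29, 98, 3, 53, 58]
Insert 88: [44, 88, 38, 29, 98, 3, 53, 58]
Insert 38: [38, 44, 88, 29, 98, 3, 53, 58]
Insert 29: [29, 38, 44, 88, 98, 3, 53, 58]
Insert 98: [29, 38, 44, 88, 98, 3, 53, 58]
Insert 3: [3, 29, 38, 44, 88, 98, 53, 58]
Insert 53: [3, 29, 38, 44, 53, 88, 98, 58]
Insert 58: [3, 29, 38, 44, 53, 58, 88, 98]

Sorted: [3, 29, 38, 44, 53, 58, 88, 98]


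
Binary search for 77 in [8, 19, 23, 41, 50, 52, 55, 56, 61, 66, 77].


Step 1: lo=0, hi=10, mid=5, val=52
Step 2: lo=6, hi=10, mid=8, val=61
Step 3: lo=9, hi=10, mid=9, val=66
Step 4: lo=10, hi=10, mid=10, val=77

Found at index 10


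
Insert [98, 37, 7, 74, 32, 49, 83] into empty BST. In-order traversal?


Insert 98: root
Insert 37: L from 98
Insert 7: L from 98 -> L from 37
Insert 74: L from 98 -> R from 37
Insert 32: L from 98 -> L from 37 -> R from 7
Insert 49: L from 98 -> R from 37 -> L from 74
Insert 83: L from 98 -> R from 37 -> R from 74

In-order: [7, 32, 37, 49, 74, 83, 98]


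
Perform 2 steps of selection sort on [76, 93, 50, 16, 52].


Initial: [76, 93, 50, 16, 52]
Step 1: min=16 at 3
  Swap: [16, 93, 50, 76, 52]
Step 2: min=50 at 2
  Swap: [16, 50, 93, 76, 52]

After 2 steps: [16, 50, 93, 76, 52]


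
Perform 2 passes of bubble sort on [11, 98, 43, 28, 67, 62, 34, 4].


Initial: [11, 98, 43, 28, 67, 62, 34, 4]
Pass 1: [11, 43, 28, 67, 62, 34, 4, 98] (6 swaps)
Pass 2: [11, 28, 43, 62, 34, 4, 67, 98] (4 swaps)

After 2 passes: [11, 28, 43, 62, 34, 4, 67, 98]


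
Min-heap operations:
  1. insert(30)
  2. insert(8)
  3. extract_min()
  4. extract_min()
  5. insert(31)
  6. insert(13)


insert(30) -> [30]
insert(8) -> [8, 30]
extract_min()->8, [30]
extract_min()->30, []
insert(31) -> [31]
insert(13) -> [13, 31]

Final heap: [13, 31]


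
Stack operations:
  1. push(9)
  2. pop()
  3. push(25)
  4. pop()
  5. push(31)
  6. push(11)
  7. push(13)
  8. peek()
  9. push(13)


push(9) -> [9]
pop()->9, []
push(25) -> [25]
pop()->25, []
push(31) -> [31]
push(11) -> [31, 11]
push(13) -> [31, 11, 13]
peek()->13
push(13) -> [31, 11, 13, 13]

Final stack: [31, 11, 13, 13]


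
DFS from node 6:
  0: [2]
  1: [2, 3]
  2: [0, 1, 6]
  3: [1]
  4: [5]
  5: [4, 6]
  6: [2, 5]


Visit 6, push [5, 2]
Visit 2, push [1, 0]
Visit 0, push []
Visit 1, push [3]
Visit 3, push []
Visit 5, push [4]
Visit 4, push []

DFS order: [6, 2, 0, 1, 3, 5, 4]


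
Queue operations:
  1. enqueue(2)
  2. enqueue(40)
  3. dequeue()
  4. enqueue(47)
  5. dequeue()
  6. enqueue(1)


enqueue(2) -> [2]
enqueue(40) -> [2, 40]
dequeue()->2, [40]
enqueue(47) -> [40, 47]
dequeue()->40, [47]
enqueue(1) -> [47, 1]

Final queue: [47, 1]


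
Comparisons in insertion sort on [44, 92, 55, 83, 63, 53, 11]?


Algorithm: insertion sort
Input: [44, 92, 55, 83, 63, 53, 11]
Sorted: [11, 44, 53, 55, 63, 83, 92]

19


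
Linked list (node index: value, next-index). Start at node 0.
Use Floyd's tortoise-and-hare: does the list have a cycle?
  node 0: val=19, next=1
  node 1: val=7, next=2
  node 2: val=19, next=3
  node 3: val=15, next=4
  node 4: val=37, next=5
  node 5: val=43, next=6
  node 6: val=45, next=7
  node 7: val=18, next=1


Floyd's tortoise (slow, +1) and hare (fast, +2):
  init: slow=0, fast=0
  step 1: slow=1, fast=2
  step 2: slow=2, fast=4
  step 3: slow=3, fast=6
  step 4: slow=4, fast=1
  step 5: slow=5, fast=3
  step 6: slow=6, fast=5
  step 7: slow=7, fast=7
  slow == fast at node 7: cycle detected

Cycle: yes


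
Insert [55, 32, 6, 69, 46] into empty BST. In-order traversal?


Insert 55: root
Insert 32: L from 55
Insert 6: L from 55 -> L from 32
Insert 69: R from 55
Insert 46: L from 55 -> R from 32

In-order: [6, 32, 46, 55, 69]


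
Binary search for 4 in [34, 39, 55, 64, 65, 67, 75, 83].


Step 1: lo=0, hi=7, mid=3, val=64
Step 2: lo=0, hi=2, mid=1, val=39
Step 3: lo=0, hi=0, mid=0, val=34

Not found


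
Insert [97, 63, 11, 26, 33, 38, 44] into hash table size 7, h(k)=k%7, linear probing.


Insert 97: h=6 -> slot 6
Insert 63: h=0 -> slot 0
Insert 11: h=4 -> slot 4
Insert 26: h=5 -> slot 5
Insert 33: h=5, 3 probes -> slot 1
Insert 38: h=3 -> slot 3
Insert 44: h=2 -> slot 2

Table: [63, 33, 44, 38, 11, 26, 97]


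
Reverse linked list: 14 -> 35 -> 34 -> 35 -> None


Step 1: curr=14, set curr.next=prev(None) | reversed so far: 14
Step 2: curr=35, set curr.next=prev(14) | reversed so far: 35 -> 14
Step 3: curr=34, set curr.next=prev(35) | reversed so far: 34 -> 35 -> 14
Step 4: curr=35, set curr.next=prev(34) | reversed so far: 35 -> 34 -> 35 -> 14

35 -> 34 -> 35 -> 14 -> None


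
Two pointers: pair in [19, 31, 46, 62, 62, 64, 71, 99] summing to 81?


lo=0(19)+hi=7(99)=118
lo=0(19)+hi=6(71)=90
lo=0(19)+hi=5(64)=83
lo=0(19)+hi=4(62)=81

Yes: 19+62=81


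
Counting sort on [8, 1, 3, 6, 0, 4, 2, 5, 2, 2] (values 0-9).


Input: [8, 1, 3, 6, 0, 4, 2, 5, 2, 2]
Counts: [1, 1, 3, 1, 1, 1, 1, 0, 1, 0]

Sorted: [0, 1, 2, 2, 2, 3, 4, 5, 6, 8]


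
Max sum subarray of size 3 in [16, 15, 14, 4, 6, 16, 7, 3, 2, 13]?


[0:3]: 45
[1:4]: 33
[2:5]: 24
[3:6]: 26
[4:7]: 29
[5:8]: 26
[6:9]: 12
[7:10]: 18

Max: 45 at [0:3]


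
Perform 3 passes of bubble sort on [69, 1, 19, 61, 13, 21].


Initial: [69, 1, 19, 61, 13, 21]
Pass 1: [1, 19, 61, 13, 21, 69] (5 swaps)
Pass 2: [1, 19, 13, 21, 61, 69] (2 swaps)
Pass 3: [1, 13, 19, 21, 61, 69] (1 swaps)

After 3 passes: [1, 13, 19, 21, 61, 69]


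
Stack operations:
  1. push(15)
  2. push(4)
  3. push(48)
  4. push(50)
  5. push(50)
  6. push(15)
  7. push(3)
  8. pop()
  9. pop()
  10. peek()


push(15) -> [15]
push(4) -> [15, 4]
push(48) -> [15, 4, 48]
push(50) -> [15, 4, 48, 50]
push(50) -> [15, 4, 48, 50, 50]
push(15) -> [15, 4, 48, 50, 50, 15]
push(3) -> [15, 4, 48, 50, 50, 15, 3]
pop()->3, [15, 4, 48, 50, 50, 15]
pop()->15, [15, 4, 48, 50, 50]
peek()->50

Final stack: [15, 4, 48, 50, 50]


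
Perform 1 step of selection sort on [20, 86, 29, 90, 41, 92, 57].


Initial: [20, 86, 29, 90, 41, 92, 57]
Step 1: min=20 at 0
  Swap: [20, 86, 29, 90, 41, 92, 57]

After 1 step: [20, 86, 29, 90, 41, 92, 57]


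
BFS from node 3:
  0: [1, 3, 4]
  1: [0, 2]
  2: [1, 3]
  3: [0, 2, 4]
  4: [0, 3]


Visit 3, enqueue [0, 2, 4]
Visit 0, enqueue [1]
Visit 2, enqueue []
Visit 4, enqueue []
Visit 1, enqueue []

BFS order: [3, 0, 2, 4, 1]


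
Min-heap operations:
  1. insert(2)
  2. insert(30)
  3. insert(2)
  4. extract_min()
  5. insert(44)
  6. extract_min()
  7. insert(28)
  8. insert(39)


insert(2) -> [2]
insert(30) -> [2, 30]
insert(2) -> [2, 30, 2]
extract_min()->2, [2, 30]
insert(44) -> [2, 30, 44]
extract_min()->2, [30, 44]
insert(28) -> [28, 44, 30]
insert(39) -> [28, 39, 30, 44]

Final heap: [28, 39, 30, 44]


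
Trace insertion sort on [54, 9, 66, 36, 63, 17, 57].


Initial: [54, 9, 66, 36, 63, 17, 57]
Insert 9: [9, 54, 66, 36, 63, 17, 57]
Insert 66: [9, 54, 66, 36, 63, 17, 57]
Insert 36: [9, 36, 54, 66, 63, 17, 57]
Insert 63: [9, 36, 54, 63, 66, 17, 57]
Insert 17: [9, 17, 36, 54, 63, 66, 57]
Insert 57: [9, 17, 36, 54, 57, 63, 66]

Sorted: [9, 17, 36, 54, 57, 63, 66]


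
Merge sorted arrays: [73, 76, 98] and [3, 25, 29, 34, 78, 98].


Take 3 from B
Take 25 from B
Take 29 from B
Take 34 from B
Take 73 from A
Take 76 from A
Take 78 from B
Take 98 from A

Merged: [3, 25, 29, 34, 73, 76, 78, 98, 98]


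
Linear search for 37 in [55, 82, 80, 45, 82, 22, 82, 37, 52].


i=0: 55!=37
i=1: 82!=37
i=2: 80!=37
i=3: 45!=37
i=4: 82!=37
i=5: 22!=37
i=6: 82!=37
i=7: 37==37 found!

Found at 7, 8 comps


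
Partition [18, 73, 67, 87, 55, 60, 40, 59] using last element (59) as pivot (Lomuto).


Pivot: 59
  18 <= 59: advance i (no swap)
  55 <= 59: swap -> [18, 55, 67, 87, 73, 60, 40, 59]
  40 <= 59: swap -> [18, 55, 40, 87, 73, 60, 67, 59]
Place pivot at 3: [18, 55, 40, 59, 73, 60, 67, 87]

Partitioned: [18, 55, 40, 59, 73, 60, 67, 87]


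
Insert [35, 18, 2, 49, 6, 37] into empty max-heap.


Insert 35: [35]
Insert 18: [35, 18]
Insert 2: [35, 18, 2]
Insert 49: [49, 35, 2, 18]
Insert 6: [49, 35, 2, 18, 6]
Insert 37: [49, 35, 37, 18, 6, 2]

Final heap: [49, 35, 37, 18, 6, 2]


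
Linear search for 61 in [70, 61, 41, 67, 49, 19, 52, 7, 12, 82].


i=0: 70!=61
i=1: 61==61 found!

Found at 1, 2 comps


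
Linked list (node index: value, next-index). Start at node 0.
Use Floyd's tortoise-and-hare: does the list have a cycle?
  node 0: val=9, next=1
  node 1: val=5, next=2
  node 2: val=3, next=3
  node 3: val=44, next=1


Floyd's tortoise (slow, +1) and hare (fast, +2):
  init: slow=0, fast=0
  step 1: slow=1, fast=2
  step 2: slow=2, fast=1
  step 3: slow=3, fast=3
  slow == fast at node 3: cycle detected

Cycle: yes


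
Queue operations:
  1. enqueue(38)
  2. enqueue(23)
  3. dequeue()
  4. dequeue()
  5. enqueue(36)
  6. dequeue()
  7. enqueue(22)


enqueue(38) -> [38]
enqueue(23) -> [38, 23]
dequeue()->38, [23]
dequeue()->23, []
enqueue(36) -> [36]
dequeue()->36, []
enqueue(22) -> [22]

Final queue: [22]


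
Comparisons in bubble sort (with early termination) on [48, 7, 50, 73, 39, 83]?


Algorithm: bubble sort (with early termination)
Input: [48, 7, 50, 73, 39, 83]
Sorted: [7, 39, 48, 50, 73, 83]

14


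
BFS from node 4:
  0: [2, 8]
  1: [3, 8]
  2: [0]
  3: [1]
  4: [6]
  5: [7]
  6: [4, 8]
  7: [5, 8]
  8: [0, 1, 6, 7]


Visit 4, enqueue [6]
Visit 6, enqueue [8]
Visit 8, enqueue [0, 1, 7]
Visit 0, enqueue [2]
Visit 1, enqueue [3]
Visit 7, enqueue [5]
Visit 2, enqueue []
Visit 3, enqueue []
Visit 5, enqueue []

BFS order: [4, 6, 8, 0, 1, 7, 2, 3, 5]


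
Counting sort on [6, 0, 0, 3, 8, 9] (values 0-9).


Input: [6, 0, 0, 3, 8, 9]
Counts: [2, 0, 0, 1, 0, 0, 1, 0, 1, 1]

Sorted: [0, 0, 3, 6, 8, 9]


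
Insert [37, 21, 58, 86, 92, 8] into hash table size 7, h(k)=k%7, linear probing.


Insert 37: h=2 -> slot 2
Insert 21: h=0 -> slot 0
Insert 58: h=2, 1 probes -> slot 3
Insert 86: h=2, 2 probes -> slot 4
Insert 92: h=1 -> slot 1
Insert 8: h=1, 4 probes -> slot 5

Table: [21, 92, 37, 58, 86, 8, None]


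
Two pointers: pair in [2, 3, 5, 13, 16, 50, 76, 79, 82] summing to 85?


lo=0(2)+hi=8(82)=84
lo=1(3)+hi=8(82)=85

Yes: 3+82=85


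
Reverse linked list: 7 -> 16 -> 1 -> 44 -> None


Step 1: curr=7, set curr.next=prev(None) | reversed so far: 7
Step 2: curr=16, set curr.next=prev(7) | reversed so far: 16 -> 7
Step 3: curr=1, set curr.next=prev(16) | reversed so far: 1 -> 16 -> 7
Step 4: curr=44, set curr.next=prev(1) | reversed so far: 44 -> 1 -> 16 -> 7

44 -> 1 -> 16 -> 7 -> None


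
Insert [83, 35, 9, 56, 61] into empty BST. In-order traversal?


Insert 83: root
Insert 35: L from 83
Insert 9: L from 83 -> L from 35
Insert 56: L from 83 -> R from 35
Insert 61: L from 83 -> R from 35 -> R from 56

In-order: [9, 35, 56, 61, 83]


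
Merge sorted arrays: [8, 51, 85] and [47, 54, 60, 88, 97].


Take 8 from A
Take 47 from B
Take 51 from A
Take 54 from B
Take 60 from B
Take 85 from A

Merged: [8, 47, 51, 54, 60, 85, 88, 97]


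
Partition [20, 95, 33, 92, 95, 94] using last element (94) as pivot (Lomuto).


Pivot: 94
  20 <= 94: advance i (no swap)
  33 <= 94: swap -> [20, 33, 95, 92, 95, 94]
  92 <= 94: swap -> [20, 33, 92, 95, 95, 94]
Place pivot at 3: [20, 33, 92, 94, 95, 95]

Partitioned: [20, 33, 92, 94, 95, 95]


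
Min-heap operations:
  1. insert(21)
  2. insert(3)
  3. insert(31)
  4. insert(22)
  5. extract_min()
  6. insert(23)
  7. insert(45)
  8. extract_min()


insert(21) -> [21]
insert(3) -> [3, 21]
insert(31) -> [3, 21, 31]
insert(22) -> [3, 21, 31, 22]
extract_min()->3, [21, 22, 31]
insert(23) -> [21, 22, 31, 23]
insert(45) -> [21, 22, 31, 23, 45]
extract_min()->21, [22, 23, 31, 45]

Final heap: [22, 23, 31, 45]


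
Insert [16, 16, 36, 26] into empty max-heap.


Insert 16: [16]
Insert 16: [16, 16]
Insert 36: [36, 16, 16]
Insert 26: [36, 26, 16, 16]

Final heap: [36, 26, 16, 16]


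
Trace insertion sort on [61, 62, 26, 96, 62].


Initial: [61, 62, 26, 96, 62]
Insert 62: [61, 62, 26, 96, 62]
Insert 26: [26, 61, 62, 96, 62]
Insert 96: [26, 61, 62, 96, 62]
Insert 62: [26, 61, 62, 62, 96]

Sorted: [26, 61, 62, 62, 96]


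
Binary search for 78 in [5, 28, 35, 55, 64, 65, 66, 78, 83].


Step 1: lo=0, hi=8, mid=4, val=64
Step 2: lo=5, hi=8, mid=6, val=66
Step 3: lo=7, hi=8, mid=7, val=78

Found at index 7


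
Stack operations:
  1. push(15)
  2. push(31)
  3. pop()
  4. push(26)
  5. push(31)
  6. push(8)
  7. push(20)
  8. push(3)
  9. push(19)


push(15) -> [15]
push(31) -> [15, 31]
pop()->31, [15]
push(26) -> [15, 26]
push(31) -> [15, 26, 31]
push(8) -> [15, 26, 31, 8]
push(20) -> [15, 26, 31, 8, 20]
push(3) -> [15, 26, 31, 8, 20, 3]
push(19) -> [15, 26, 31, 8, 20, 3, 19]

Final stack: [15, 26, 31, 8, 20, 3, 19]


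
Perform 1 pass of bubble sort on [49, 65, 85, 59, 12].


Initial: [49, 65, 85, 59, 12]
Pass 1: [49, 65, 59, 12, 85] (2 swaps)

After 1 pass: [49, 65, 59, 12, 85]


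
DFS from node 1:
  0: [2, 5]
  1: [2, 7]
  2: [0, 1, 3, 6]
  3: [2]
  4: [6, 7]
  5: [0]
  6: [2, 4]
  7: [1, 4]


Visit 1, push [7, 2]
Visit 2, push [6, 3, 0]
Visit 0, push [5]
Visit 5, push []
Visit 3, push []
Visit 6, push [4]
Visit 4, push [7]
Visit 7, push []

DFS order: [1, 2, 0, 5, 3, 6, 4, 7]


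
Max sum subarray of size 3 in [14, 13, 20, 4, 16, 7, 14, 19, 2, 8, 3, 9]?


[0:3]: 47
[1:4]: 37
[2:5]: 40
[3:6]: 27
[4:7]: 37
[5:8]: 40
[6:9]: 35
[7:10]: 29
[8:11]: 13
[9:12]: 20

Max: 47 at [0:3]


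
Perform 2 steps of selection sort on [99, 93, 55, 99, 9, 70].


Initial: [99, 93, 55, 99, 9, 70]
Step 1: min=9 at 4
  Swap: [9, 93, 55, 99, 99, 70]
Step 2: min=55 at 2
  Swap: [9, 55, 93, 99, 99, 70]

After 2 steps: [9, 55, 93, 99, 99, 70]


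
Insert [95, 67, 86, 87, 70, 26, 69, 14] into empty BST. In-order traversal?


Insert 95: root
Insert 67: L from 95
Insert 86: L from 95 -> R from 67
Insert 87: L from 95 -> R from 67 -> R from 86
Insert 70: L from 95 -> R from 67 -> L from 86
Insert 26: L from 95 -> L from 67
Insert 69: L from 95 -> R from 67 -> L from 86 -> L from 70
Insert 14: L from 95 -> L from 67 -> L from 26

In-order: [14, 26, 67, 69, 70, 86, 87, 95]


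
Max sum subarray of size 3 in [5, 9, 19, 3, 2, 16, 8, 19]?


[0:3]: 33
[1:4]: 31
[2:5]: 24
[3:6]: 21
[4:7]: 26
[5:8]: 43

Max: 43 at [5:8]


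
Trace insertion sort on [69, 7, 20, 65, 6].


Initial: [69, 7, 20, 65, 6]
Insert 7: [7, 69, 20, 65, 6]
Insert 20: [7, 20, 69, 65, 6]
Insert 65: [7, 20, 65, 69, 6]
Insert 6: [6, 7, 20, 65, 69]

Sorted: [6, 7, 20, 65, 69]


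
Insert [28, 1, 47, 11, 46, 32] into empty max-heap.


Insert 28: [28]
Insert 1: [28, 1]
Insert 47: [47, 1, 28]
Insert 11: [47, 11, 28, 1]
Insert 46: [47, 46, 28, 1, 11]
Insert 32: [47, 46, 32, 1, 11, 28]

Final heap: [47, 46, 32, 1, 11, 28]


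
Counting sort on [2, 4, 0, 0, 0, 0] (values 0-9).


Input: [2, 4, 0, 0, 0, 0]
Counts: [4, 0, 1, 0, 1, 0, 0, 0, 0, 0]

Sorted: [0, 0, 0, 0, 2, 4]


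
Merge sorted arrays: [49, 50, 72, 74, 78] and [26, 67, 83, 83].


Take 26 from B
Take 49 from A
Take 50 from A
Take 67 from B
Take 72 from A
Take 74 from A
Take 78 from A

Merged: [26, 49, 50, 67, 72, 74, 78, 83, 83]


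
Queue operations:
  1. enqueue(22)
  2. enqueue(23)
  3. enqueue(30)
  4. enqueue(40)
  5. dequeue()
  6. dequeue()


enqueue(22) -> [22]
enqueue(23) -> [22, 23]
enqueue(30) -> [22, 23, 30]
enqueue(40) -> [22, 23, 30, 40]
dequeue()->22, [23, 30, 40]
dequeue()->23, [30, 40]

Final queue: [30, 40]


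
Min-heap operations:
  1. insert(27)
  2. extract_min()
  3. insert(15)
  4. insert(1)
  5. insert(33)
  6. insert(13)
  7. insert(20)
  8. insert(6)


insert(27) -> [27]
extract_min()->27, []
insert(15) -> [15]
insert(1) -> [1, 15]
insert(33) -> [1, 15, 33]
insert(13) -> [1, 13, 33, 15]
insert(20) -> [1, 13, 33, 15, 20]
insert(6) -> [1, 13, 6, 15, 20, 33]

Final heap: [1, 13, 6, 15, 20, 33]


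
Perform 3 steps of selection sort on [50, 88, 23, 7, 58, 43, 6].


Initial: [50, 88, 23, 7, 58, 43, 6]
Step 1: min=6 at 6
  Swap: [6, 88, 23, 7, 58, 43, 50]
Step 2: min=7 at 3
  Swap: [6, 7, 23, 88, 58, 43, 50]
Step 3: min=23 at 2
  Swap: [6, 7, 23, 88, 58, 43, 50]

After 3 steps: [6, 7, 23, 88, 58, 43, 50]


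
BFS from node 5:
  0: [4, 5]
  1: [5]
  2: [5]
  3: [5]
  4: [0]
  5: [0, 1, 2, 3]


Visit 5, enqueue [0, 1, 2, 3]
Visit 0, enqueue [4]
Visit 1, enqueue []
Visit 2, enqueue []
Visit 3, enqueue []
Visit 4, enqueue []

BFS order: [5, 0, 1, 2, 3, 4]


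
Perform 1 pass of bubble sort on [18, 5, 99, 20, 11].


Initial: [18, 5, 99, 20, 11]
Pass 1: [5, 18, 20, 11, 99] (3 swaps)

After 1 pass: [5, 18, 20, 11, 99]


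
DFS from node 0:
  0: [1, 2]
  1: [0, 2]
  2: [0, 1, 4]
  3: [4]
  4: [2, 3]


Visit 0, push [2, 1]
Visit 1, push [2]
Visit 2, push [4]
Visit 4, push [3]
Visit 3, push []

DFS order: [0, 1, 2, 4, 3]


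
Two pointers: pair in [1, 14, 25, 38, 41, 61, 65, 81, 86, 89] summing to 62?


lo=0(1)+hi=9(89)=90
lo=0(1)+hi=8(86)=87
lo=0(1)+hi=7(81)=82
lo=0(1)+hi=6(65)=66
lo=0(1)+hi=5(61)=62

Yes: 1+61=62


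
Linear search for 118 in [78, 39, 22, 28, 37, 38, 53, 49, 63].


i=0: 78!=118
i=1: 39!=118
i=2: 22!=118
i=3: 28!=118
i=4: 37!=118
i=5: 38!=118
i=6: 53!=118
i=7: 49!=118
i=8: 63!=118

Not found, 9 comps


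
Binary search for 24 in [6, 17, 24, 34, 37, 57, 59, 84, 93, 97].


Step 1: lo=0, hi=9, mid=4, val=37
Step 2: lo=0, hi=3, mid=1, val=17
Step 3: lo=2, hi=3, mid=2, val=24

Found at index 2


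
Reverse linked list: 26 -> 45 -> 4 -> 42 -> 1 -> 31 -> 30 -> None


Step 1: curr=26, set curr.next=prev(None) | reversed so far: 26
Step 2: curr=45, set curr.next=prev(26) | reversed so far: 45 -> 26
Step 3: curr=4, set curr.next=prev(45) | reversed so far: 4 -> 45 -> 26
Step 4: curr=42, set curr.next=prev(4) | reversed so far: 42 -> 4 -> 45 -> 26
Step 5: curr=1, set curr.next=prev(42) | reversed so far: 1 -> 42 -> 4 -> 45 -> 26
Step 6: curr=31, set curr.next=prev(1) | reversed so far: 31 -> 1 -> 42 -> 4 -> 45 -> 26
Step 7: curr=30, set curr.next=prev(31) | reversed so far: 30 -> 31 -> 1 -> 42 -> 4 -> 45 -> 26

30 -> 31 -> 1 -> 42 -> 4 -> 45 -> 26 -> None


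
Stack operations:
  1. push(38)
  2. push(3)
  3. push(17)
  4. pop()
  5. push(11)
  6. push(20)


push(38) -> [38]
push(3) -> [38, 3]
push(17) -> [38, 3, 17]
pop()->17, [38, 3]
push(11) -> [38, 3, 11]
push(20) -> [38, 3, 11, 20]

Final stack: [38, 3, 11, 20]


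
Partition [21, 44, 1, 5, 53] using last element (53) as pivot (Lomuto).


Pivot: 53
  21 <= 53: advance i (no swap)
  44 <= 53: advance i (no swap)
  1 <= 53: advance i (no swap)
  5 <= 53: advance i (no swap)
Place pivot at 4: [21, 44, 1, 5, 53]

Partitioned: [21, 44, 1, 5, 53]


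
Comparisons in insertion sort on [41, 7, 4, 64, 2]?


Algorithm: insertion sort
Input: [41, 7, 4, 64, 2]
Sorted: [2, 4, 7, 41, 64]

8


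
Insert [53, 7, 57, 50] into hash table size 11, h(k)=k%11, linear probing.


Insert 53: h=9 -> slot 9
Insert 7: h=7 -> slot 7
Insert 57: h=2 -> slot 2
Insert 50: h=6 -> slot 6

Table: [None, None, 57, None, None, None, 50, 7, None, 53, None]


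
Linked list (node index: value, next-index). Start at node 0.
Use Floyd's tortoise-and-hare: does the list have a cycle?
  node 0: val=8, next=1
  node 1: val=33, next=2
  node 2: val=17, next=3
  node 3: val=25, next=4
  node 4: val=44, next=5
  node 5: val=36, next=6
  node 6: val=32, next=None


Floyd's tortoise (slow, +1) and hare (fast, +2):
  init: slow=0, fast=0
  step 1: slow=1, fast=2
  step 2: slow=2, fast=4
  step 3: slow=3, fast=6
  step 4: fast -> None, no cycle

Cycle: no


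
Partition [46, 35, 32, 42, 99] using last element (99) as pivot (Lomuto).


Pivot: 99
  46 <= 99: advance i (no swap)
  35 <= 99: advance i (no swap)
  32 <= 99: advance i (no swap)
  42 <= 99: advance i (no swap)
Place pivot at 4: [46, 35, 32, 42, 99]

Partitioned: [46, 35, 32, 42, 99]


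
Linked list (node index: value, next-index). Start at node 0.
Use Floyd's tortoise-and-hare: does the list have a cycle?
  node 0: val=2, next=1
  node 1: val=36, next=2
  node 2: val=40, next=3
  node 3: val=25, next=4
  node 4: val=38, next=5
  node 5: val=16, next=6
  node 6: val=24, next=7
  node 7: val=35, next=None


Floyd's tortoise (slow, +1) and hare (fast, +2):
  init: slow=0, fast=0
  step 1: slow=1, fast=2
  step 2: slow=2, fast=4
  step 3: slow=3, fast=6
  step 4: fast 6->7->None, no cycle

Cycle: no


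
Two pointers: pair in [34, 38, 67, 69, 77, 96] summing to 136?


lo=0(34)+hi=5(96)=130
lo=1(38)+hi=5(96)=134
lo=2(67)+hi=5(96)=163
lo=2(67)+hi=4(77)=144
lo=2(67)+hi=3(69)=136

Yes: 67+69=136


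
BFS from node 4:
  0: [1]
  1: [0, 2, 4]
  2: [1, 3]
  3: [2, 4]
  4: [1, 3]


Visit 4, enqueue [1, 3]
Visit 1, enqueue [0, 2]
Visit 3, enqueue []
Visit 0, enqueue []
Visit 2, enqueue []

BFS order: [4, 1, 3, 0, 2]


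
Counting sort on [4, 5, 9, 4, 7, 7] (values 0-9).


Input: [4, 5, 9, 4, 7, 7]
Counts: [0, 0, 0, 0, 2, 1, 0, 2, 0, 1]

Sorted: [4, 4, 5, 7, 7, 9]


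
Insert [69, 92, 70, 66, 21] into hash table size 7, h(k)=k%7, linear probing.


Insert 69: h=6 -> slot 6
Insert 92: h=1 -> slot 1
Insert 70: h=0 -> slot 0
Insert 66: h=3 -> slot 3
Insert 21: h=0, 2 probes -> slot 2

Table: [70, 92, 21, 66, None, None, 69]


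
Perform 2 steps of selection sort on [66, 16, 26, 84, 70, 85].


Initial: [66, 16, 26, 84, 70, 85]
Step 1: min=16 at 1
  Swap: [16, 66, 26, 84, 70, 85]
Step 2: min=26 at 2
  Swap: [16, 26, 66, 84, 70, 85]

After 2 steps: [16, 26, 66, 84, 70, 85]


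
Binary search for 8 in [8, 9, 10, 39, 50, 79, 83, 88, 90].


Step 1: lo=0, hi=8, mid=4, val=50
Step 2: lo=0, hi=3, mid=1, val=9
Step 3: lo=0, hi=0, mid=0, val=8

Found at index 0


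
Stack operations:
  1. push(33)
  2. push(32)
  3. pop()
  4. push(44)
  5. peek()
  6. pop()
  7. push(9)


push(33) -> [33]
push(32) -> [33, 32]
pop()->32, [33]
push(44) -> [33, 44]
peek()->44
pop()->44, [33]
push(9) -> [33, 9]

Final stack: [33, 9]


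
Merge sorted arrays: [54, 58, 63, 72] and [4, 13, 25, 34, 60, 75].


Take 4 from B
Take 13 from B
Take 25 from B
Take 34 from B
Take 54 from A
Take 58 from A
Take 60 from B
Take 63 from A
Take 72 from A

Merged: [4, 13, 25, 34, 54, 58, 60, 63, 72, 75]


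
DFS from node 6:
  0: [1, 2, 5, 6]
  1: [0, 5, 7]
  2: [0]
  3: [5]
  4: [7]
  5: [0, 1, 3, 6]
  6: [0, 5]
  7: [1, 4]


Visit 6, push [5, 0]
Visit 0, push [5, 2, 1]
Visit 1, push [7, 5]
Visit 5, push [3]
Visit 3, push []
Visit 7, push [4]
Visit 4, push []
Visit 2, push []

DFS order: [6, 0, 1, 5, 3, 7, 4, 2]


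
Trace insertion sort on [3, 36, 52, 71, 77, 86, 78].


Initial: [3, 36, 52, 71, 77, 86, 78]
Insert 36: [3, 36, 52, 71, 77, 86, 78]
Insert 52: [3, 36, 52, 71, 77, 86, 78]
Insert 71: [3, 36, 52, 71, 77, 86, 78]
Insert 77: [3, 36, 52, 71, 77, 86, 78]
Insert 86: [3, 36, 52, 71, 77, 86, 78]
Insert 78: [3, 36, 52, 71, 77, 78, 86]

Sorted: [3, 36, 52, 71, 77, 78, 86]


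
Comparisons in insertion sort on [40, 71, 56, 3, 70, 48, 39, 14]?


Algorithm: insertion sort
Input: [40, 71, 56, 3, 70, 48, 39, 14]
Sorted: [3, 14, 39, 40, 48, 56, 70, 71]

25


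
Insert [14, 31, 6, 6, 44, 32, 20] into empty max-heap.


Insert 14: [14]
Insert 31: [31, 14]
Insert 6: [31, 14, 6]
Insert 6: [31, 14, 6, 6]
Insert 44: [44, 31, 6, 6, 14]
Insert 32: [44, 31, 32, 6, 14, 6]
Insert 20: [44, 31, 32, 6, 14, 6, 20]

Final heap: [44, 31, 32, 6, 14, 6, 20]


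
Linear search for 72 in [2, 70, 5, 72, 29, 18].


i=0: 2!=72
i=1: 70!=72
i=2: 5!=72
i=3: 72==72 found!

Found at 3, 4 comps


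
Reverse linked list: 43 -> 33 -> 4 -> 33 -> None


Step 1: curr=43, set curr.next=prev(None) | reversed so far: 43
Step 2: curr=33, set curr.next=prev(43) | reversed so far: 33 -> 43
Step 3: curr=4, set curr.next=prev(33) | reversed so far: 4 -> 33 -> 43
Step 4: curr=33, set curr.next=prev(4) | reversed so far: 33 -> 4 -> 33 -> 43

33 -> 4 -> 33 -> 43 -> None


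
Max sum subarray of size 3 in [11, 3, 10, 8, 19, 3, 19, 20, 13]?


[0:3]: 24
[1:4]: 21
[2:5]: 37
[3:6]: 30
[4:7]: 41
[5:8]: 42
[6:9]: 52

Max: 52 at [6:9]
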